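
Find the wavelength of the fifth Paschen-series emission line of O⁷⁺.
14.911611 nm

The lines of a series are numbered from the longest wavelength (smallest ΔE) outward; the fifth line is the transition from n = n_f + 5 to n_f.
The Paschen series has all transitions ending at n_f = 3.

For O⁷⁺ (Z = 8), the fifth line (ε-line) is the jump from n = 8 to n = 3:
E_8 = -13.6057 × 8² / 8² = -13.60570000 eV
E_3 = -13.6057 × 8² / 3² = -96.75164444 eV
ΔE = E_8 - E_3 = 83.14594444 eV

λ = hc/E = 1239.84 eV·nm / 83.14594444 eV
λ = 14.911611 nm

This is the ε-line of the Paschen series in O⁷⁺.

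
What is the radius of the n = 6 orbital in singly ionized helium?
0.95252 nm (or 9.52519 Å)

The Bohr radius formula is:
r_n = n² a₀ / Z

where a₀ = 0.05291772 nm is the Bohr radius.

For He⁺ (Z = 2) at n = 6:
r_6 = 6² × 0.05291772 nm / 2
r_6 = 36 × 0.05291772 nm / 2
r_6 = 1.905038 nm / 2
r_6 = 0.95252 nm

The electron orbits at approximately 0.95252 nm from the nucleus.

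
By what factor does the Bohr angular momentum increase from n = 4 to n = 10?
2.500

In the Bohr model, L_n = nℏ, so the ratio is purely the ratio of quantum numbers:

L_10/L_4 = 10ℏ / 4ℏ = 10/4 = 2.500

The angular momentum scales linearly with n.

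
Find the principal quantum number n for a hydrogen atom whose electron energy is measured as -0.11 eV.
n = 11

The exact energy levels follow E_n = -13.6057 eV / n².

The measured value (-0.11 eV) is reported to only 2 significant figures, so we must test candidate n values and see which one matches to that precision.

Candidate energies:
  n = 9:  E = -13.6057/9² = -0.16797 eV
  n = 10:  E = -13.6057/10² = -0.13606 eV
  n = 11:  E = -13.6057/11² = -0.11244 eV  ← matches
  n = 12:  E = -13.6057/12² = -0.09448 eV
  n = 13:  E = -13.6057/13² = -0.08051 eV

Checking against the measurement of -0.11 eV (2 sig figs), only n = 11 agrees:
E_11 = -0.11244 eV, which rounds to -0.11 eV ✓

Therefore n = 11.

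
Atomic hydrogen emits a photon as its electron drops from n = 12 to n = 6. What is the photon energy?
0.2835 eV

The energy levels are E_n = -13.6057 eV / n².

Energy at n = 12: E_12 = -13.6057 / 12² = -0.0944840 eV
Energy at n = 6: E_6 = -13.6057 / 6² = -0.3779361 eV

For emission (electron falling to lower state), the photon energy is:
E_photon = E_12 - E_6 = |-0.0944840 - (-0.3779361)|
E_photon = 0.2835 eV

This energy is carried away by the emitted photon.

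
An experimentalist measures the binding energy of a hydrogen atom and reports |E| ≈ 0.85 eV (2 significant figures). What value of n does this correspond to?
n = 4

The exact energy levels follow E_n = -13.6057 eV / n².

The measured value (-0.85 eV) is reported to only 2 significant figures, so we must test candidate n values and see which one matches to that precision.

Candidate energies:
  n = 2:  E = -13.6057/2² = -3.40143 eV
  n = 3:  E = -13.6057/3² = -1.51174 eV
  n = 4:  E = -13.6057/4² = -0.85036 eV  ← matches
  n = 5:  E = -13.6057/5² = -0.54423 eV
  n = 6:  E = -13.6057/6² = -0.37794 eV

Checking against the measurement of -0.85 eV (2 sig figs), only n = 4 agrees:
E_4 = -0.85036 eV, which rounds to -0.85 eV ✓

Therefore n = 4.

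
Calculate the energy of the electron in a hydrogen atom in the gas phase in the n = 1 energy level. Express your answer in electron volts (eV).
-13.606 eV

The energy levels of a hydrogen-like atom are given by:
E_n = -13.6057 eV / n²

For n = 1:
E_1 = -13.6057 eV / 1²
E_1 = -13.6057 eV / 1
E_1 = -13.606 eV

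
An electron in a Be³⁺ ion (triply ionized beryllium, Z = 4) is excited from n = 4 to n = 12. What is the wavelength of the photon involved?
102.517 nm

First, find the transition energy using E_n = -13.6057 Z² / n² eV:
E_4 = -13.6057 × 4² / 4² = -13.605700 eV
E_12 = -13.6057 × 4² / 12² = -1.511744 eV

Photon energy: |ΔE| = |E_12 - E_4| = 12.093956 eV

Convert to wavelength using E = hc/λ with hc = 1239.84 eV·nm:
λ = hc/E = 1239.84 eV·nm / 12.093956 eV
λ = 102.517 nm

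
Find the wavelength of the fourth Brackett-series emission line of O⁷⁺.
30.38 nm

The lines of a series are numbered from the longest wavelength (smallest ΔE) outward; the fourth line is the transition from n = n_f + 4 to n_f.
The Brackett series has all transitions ending at n_f = 4.

For O⁷⁺ (Z = 8), the fourth line (δ-line) is the jump from n = 8 to n = 4:
E_8 = -13.6057 × 8² / 8² = -13.6057 eV
E_4 = -13.6057 × 8² / 4² = -54.4228 eV
ΔE = E_8 - E_4 = 40.8171 eV

λ = hc/E = 1239.84 eV·nm / 40.8171 eV
λ = 30.38 nm

This is the δ-line of the Brackett series in O⁷⁺.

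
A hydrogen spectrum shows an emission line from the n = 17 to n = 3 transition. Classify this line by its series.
Paschen series

The spectral series in hydrogen are named based on the final (lower) energy level:
- Lyman series: n_final = 1 (ultraviolet)
- Balmer series: n_final = 2 (visible/near-UV)
- Paschen series: n_final = 3 (infrared)
- Brackett series: n_final = 4 (infrared)
- Pfund series: n_final = 5 (far infrared)

Since this transition ends at n = 3, it belongs to the Paschen series.

For reference, this 17 → 3 line has photon energy
ΔE = 13.6057 eV × (1/3² - 1/17²) = 1.4646659 eV,
corresponding to wavelength λ = hc/ΔE = 1239.84 eV·nm / 1.4646659 eV = 846.500 nm in the infrared region.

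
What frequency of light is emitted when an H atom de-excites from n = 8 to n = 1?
3.2384e+15 Hz

First, find the transition energy:
E_8 = -13.6057 / 8² = -0.212589 eV
E_1 = -13.6057 / 1² = -13.605700 eV
|ΔE| = |E_1 - E_8| = 13.393111 eV

Convert to Joules: E = 13.393111 eV × (1.602177 × 10⁻¹⁹ J/eV) = 2.145813e-18 J

Using E = hf:
f = E/h = 2.145813e-18 J / (6.62607 × 10⁻³⁴ J·s)
f = 3.2384e+15 Hz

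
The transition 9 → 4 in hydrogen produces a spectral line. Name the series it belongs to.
Brackett series

The spectral series in hydrogen are named based on the final (lower) energy level:
- Lyman series: n_final = 1 (ultraviolet)
- Balmer series: n_final = 2 (visible/near-UV)
- Paschen series: n_final = 3 (infrared)
- Brackett series: n_final = 4 (infrared)
- Pfund series: n_final = 5 (far infrared)

Since this transition ends at n = 4, it belongs to the Brackett series.

For reference, this 9 → 4 line has photon energy
ΔE = 13.6057 eV × (1/4² - 1/9²) = 0.68238464506 eV,
corresponding to wavelength λ = hc/ΔE = 1239.84 eV·nm / 0.68238464506 eV = 1816.92248 nm in the infrared region.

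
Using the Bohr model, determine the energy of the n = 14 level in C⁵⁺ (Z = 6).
-2.4990 eV

For hydrogen-like ions, the energy levels scale with Z²:
E_n = -13.6057 Z² / n² eV

For C⁵⁺ (Z = 6) at n = 14:
E_14 = -13.6057 × 6² / 14²
E_14 = -13.6057 × 36 / 196
E_14 = -489.8052 / 196
E_14 = -2.4990 eV

The energy is 36 times more negative than hydrogen at the same n due to the stronger nuclear charge.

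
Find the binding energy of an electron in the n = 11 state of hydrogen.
0.11 eV

The ionization energy is the energy needed to remove the electron completely (n → ∞).

For hydrogen, E_n = -13.6057 eV / n².

At n = 11: E_11 = -13.6057 / 11² = -0.11244 eV
At n = ∞: E_∞ = 0 eV

Ionization energy = E_∞ - E_11 = 0 - (-0.11244) = 0.11244 eV
Ionization energy ≈ 0.11 eV

This is also called the binding energy of the electron in state n = 11.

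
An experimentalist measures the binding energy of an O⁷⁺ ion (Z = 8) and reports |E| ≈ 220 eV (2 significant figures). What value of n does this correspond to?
n = 2

The exact energy levels follow E_n = -13.6057 Z² / n² eV with Z = 8.

The measured value (-220 eV) is reported to only 2 significant figures, so we must test candidate n values and see which one matches to that precision.

Candidate energies:
  n = 1:  E = -13.6057 × 8² / 1² = -870.76480 eV
  n = 2:  E = -13.6057 × 8² / 2² = -217.69120 eV  ← matches
  n = 3:  E = -13.6057 × 8² / 3² = -96.75164 eV
  n = 4:  E = -13.6057 × 8² / 4² = -54.42280 eV

Checking against the measurement of -220 eV (2 sig figs), only n = 2 agrees:
E_2 = -217.69120 eV, which rounds to -220 eV ✓

Therefore n = 2.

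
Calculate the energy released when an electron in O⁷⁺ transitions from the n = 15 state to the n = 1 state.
866.894734 eV

The energy levels are E_n = -13.6057 Z² eV / n².

Energy at n = 15: E_15 = -13.6057 × 8² / 15² = -3.870065778 eV
Energy at n = 1: E_1 = -13.6057 × 8² / 1² = -870.764800000 eV

For emission (electron falling to lower state), the photon energy is:
E_photon = E_15 - E_1 = |-3.870065778 - (-870.764800000)|
E_photon = 866.894734 eV

This energy is carried away by the emitted photon.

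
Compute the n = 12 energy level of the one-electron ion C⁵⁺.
-3.40 eV

For hydrogen-like ions, the energy levels scale with Z²:
E_n = -13.6057 Z² / n² eV

For C⁵⁺ (Z = 6) at n = 12:
E_12 = -13.6057 × 6² / 12²
E_12 = -13.6057 × 36 / 144
E_12 = -489.8052 / 144
E_12 = -3.40 eV

The energy is 36 times more negative than hydrogen at the same n due to the stronger nuclear charge.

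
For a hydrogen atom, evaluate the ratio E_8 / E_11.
1.890625

Using E_n = -13.6057 Z² / n² eV with Z = 1:

E_8 = -13.6057 / 8² = -13.6057 / 64 = -0.21258906250 eV
E_11 = -13.6057 / 11² = -13.6057 / 121 = -0.11244380165 eV

The ratio is:
E_8/E_11 = (-0.21258906250) / (-0.11244380165)
E_8/E_11 = (-13.6057/64) / (-13.6057/121)
E_8/E_11 = 121/64
E_8/E_11 = 1.890625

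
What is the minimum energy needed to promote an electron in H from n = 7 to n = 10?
0.14161 eV

The energy levels of a hydrogen-like atom are E_n = -13.6057 eV / n².

Energy at n = 7: E_7 = -13.6057 / 7² = -0.27766735 eV
Energy at n = 10: E_10 = -13.6057 / 10² = -0.13605700 eV

The excitation energy is the difference:
ΔE = E_10 - E_7
ΔE = -0.13605700 - (-0.27766735)
ΔE = 0.14161 eV

Since this is positive, energy must be absorbed (photon absorption).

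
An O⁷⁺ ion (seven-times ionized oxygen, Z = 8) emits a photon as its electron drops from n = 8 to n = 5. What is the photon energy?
21.2249 eV

The energy levels are E_n = -13.6057 Z² eV / n².

Energy at n = 8: E_8 = -13.6057 × 8² / 8² = -13.6057000 eV
Energy at n = 5: E_5 = -13.6057 × 8² / 5² = -34.8305920 eV

For emission (electron falling to lower state), the photon energy is:
E_photon = E_8 - E_5 = |-13.6057000 - (-34.8305920)|
E_photon = 21.2249 eV

This energy is carried away by the emitted photon.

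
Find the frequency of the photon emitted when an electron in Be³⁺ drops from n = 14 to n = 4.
3.021e+15 Hz

First, find the transition energy:
E_14 = -13.6057 × 4² / 14² = -1.110669 eV
E_4 = -13.6057 × 4² / 4² = -13.605700 eV
|ΔE| = |E_4 - E_14| = 12.495031 eV

Convert to Joules: E = 12.495031 eV × (1.602177 × 10⁻¹⁹ J/eV) = 2.00193e-18 J

Using E = hf:
f = E/h = 2.00193e-18 J / (6.62607 × 10⁻³⁴ J·s)
f = 3.021e+15 Hz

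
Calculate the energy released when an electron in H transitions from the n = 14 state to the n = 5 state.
0.474811 eV

The energy levels are E_n = -13.6057 eV / n².

Energy at n = 14: E_14 = -13.6057 / 14² = -0.069416837 eV
Energy at n = 5: E_5 = -13.6057 / 5² = -0.544228000 eV

For emission (electron falling to lower state), the photon energy is:
E_photon = E_14 - E_5 = |-0.069416837 - (-0.544228000)|
E_photon = 0.474811 eV

This energy is carried away by the emitted photon.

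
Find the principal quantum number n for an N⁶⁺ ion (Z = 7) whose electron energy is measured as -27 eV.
n = 5

The exact energy levels follow E_n = -13.6057 Z² / n² eV with Z = 7.

The measured value (-27 eV) is reported to only 2 significant figures, so we must test candidate n values and see which one matches to that precision.

Candidate energies:
  n = 3:  E = -13.6057 × 7² / 3² = -74.07548 eV
  n = 4:  E = -13.6057 × 7² / 4² = -41.66746 eV
  n = 5:  E = -13.6057 × 7² / 5² = -26.66717 eV  ← matches
  n = 6:  E = -13.6057 × 7² / 6² = -18.51887 eV
  n = 7:  E = -13.6057 × 7² / 7² = -13.60570 eV

Checking against the measurement of -27 eV (2 sig figs), only n = 5 agrees:
E_5 = -26.66717 eV, which rounds to -27 eV ✓

Therefore n = 5.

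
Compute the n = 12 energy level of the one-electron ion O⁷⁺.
-6.046978 eV

For hydrogen-like ions, the energy levels scale with Z²:
E_n = -13.6057 Z² / n² eV

For O⁷⁺ (Z = 8) at n = 12:
E_12 = -13.6057 × 8² / 12²
E_12 = -13.6057 × 64 / 144
E_12 = -870.7648 / 144
E_12 = -6.046978 eV

The energy is 64 times more negative than hydrogen at the same n due to the stronger nuclear charge.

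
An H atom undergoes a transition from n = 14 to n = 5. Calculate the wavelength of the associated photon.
2611.228 nm

First, find the transition energy using E_n = -13.6057 / n² eV:
E_14 = -13.6057 / 14² = -0.069416837 eV
E_5 = -13.6057 / 5² = -0.544228000 eV

Photon energy: |ΔE| = |E_5 - E_14| = 0.474811163 eV

Convert to wavelength using E = hc/λ with hc = 1239.84 eV·nm:
λ = hc/E = 1239.84 eV·nm / 0.474811163 eV
λ = 2611.228 nm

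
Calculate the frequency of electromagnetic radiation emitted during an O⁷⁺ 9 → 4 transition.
1.05600e+16 Hz

First, find the transition energy:
E_9 = -13.6057 × 8² / 9² = -10.7501827 eV
E_4 = -13.6057 × 8² / 4² = -54.4228000 eV
|ΔE| = |E_4 - E_9| = 43.6726173 eV

Convert to Joules: E = 43.6726173 eV × (1.602177 × 10⁻¹⁹ J/eV) = 6.9971263e-18 J

Using E = hf:
f = E/h = 6.9971263e-18 J / (6.62607 × 10⁻³⁴ J·s)
f = 1.05600e+16 Hz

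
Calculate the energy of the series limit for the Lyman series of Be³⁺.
217.691 eV

The series limit corresponds to the transition from n = ∞ to n = 1.
This is the highest energy (shortest wavelength) transition in the Lyman series.

E_∞ = 0 eV
E_1 = -13.6057 × 4² / 1² = -217.691 eV

Energy at series limit:
ΔE = E_∞ - E_1 = 0 - (-217.691) = 217.691 eV

This energy equals the ionization energy from the n = 1 state of Be³⁺.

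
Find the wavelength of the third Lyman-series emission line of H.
97.201614 nm

The lines of a series are numbered from the longest wavelength (smallest ΔE) outward; the third line is the transition from n = n_f + 3 to n_f.
The Lyman series has all transitions ending at n_f = 1.

For H, the third line (γ-line) is the jump from n = 4 to n = 1:
E_4 = -13.6057 / 4² = -0.85035625 eV
E_1 = -13.6057 / 1² = -13.60570000 eV
ΔE = E_4 - E_1 = 12.75534375 eV

λ = hc/E = 1239.84 eV·nm / 12.75534375 eV
λ = 97.201614 nm

This is the γ-line of the Lyman series in H.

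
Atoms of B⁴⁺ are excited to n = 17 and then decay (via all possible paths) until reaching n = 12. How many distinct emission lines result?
15

The electron can occupy levels n = 12, 13, ..., 17 during de-excitation — that is m = 17 - 12 + 1 = 6 distinct levels.

The number of distinct spectral lines equals the number of ways to choose 2 of these m levels (each pair gives one possible emission transition):

Number of lines = m(m-1)/2 = 6×5/2 = 15

These correspond to all possible transitions between the 6 levels:
17 → 16, 17 → 15, 17 → 14, 17 → 13, 17 → 12, 16 → 15, 16 → 14, 16 → 13...

Each transition produces a photon with a unique energy (and thus wavelength). This count does not depend on Z.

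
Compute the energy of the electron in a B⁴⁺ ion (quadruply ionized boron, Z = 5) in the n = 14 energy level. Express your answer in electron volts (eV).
-1.73542 eV

The energy levels of a hydrogen-like atom are given by:
E_n = -13.6057 Z² / n² eV  (with Z = 5 for B⁴⁺)

For n = 14:
E_14 = -13.6057 × 5² / 14²
E_14 = -13.6057 × 25 / 196
E_14 = -1.73542 eV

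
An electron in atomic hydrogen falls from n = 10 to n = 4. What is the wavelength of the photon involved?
1735.743 nm

First, find the transition energy using E_n = -13.6057 / n² eV:
E_10 = -13.6057 / 10² = -0.136057000 eV
E_4 = -13.6057 / 4² = -0.850356250 eV

Photon energy: |ΔE| = |E_4 - E_10| = 0.714299250 eV

Convert to wavelength using E = hc/λ with hc = 1239.84 eV·nm:
λ = hc/E = 1239.84 eV·nm / 0.714299250 eV
λ = 1735.743 nm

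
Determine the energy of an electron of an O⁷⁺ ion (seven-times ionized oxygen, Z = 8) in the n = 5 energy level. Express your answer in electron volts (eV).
-34.83 eV

The energy levels of a hydrogen-like atom are given by:
E_n = -13.6057 Z² / n² eV  (with Z = 8 for O⁷⁺)

For n = 5:
E_5 = -13.6057 × 8² / 5²
E_5 = -13.6057 × 64 / 25
E_5 = -34.83 eV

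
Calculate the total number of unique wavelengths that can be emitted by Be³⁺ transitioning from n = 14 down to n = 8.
21

The electron can occupy levels n = 8, 9, ..., 14 during de-excitation — that is m = 14 - 8 + 1 = 7 distinct levels.

The number of distinct spectral lines equals the number of ways to choose 2 of these m levels (each pair gives one possible emission transition):

Number of lines = m(m-1)/2 = 7×6/2 = 21

These correspond to all possible transitions between the 7 levels:
14 → 13, 14 → 12, 14 → 11, 14 → 10, 14 → 9, 14 → 8, 13 → 12, 13 → 11...

Each transition produces a photon with a unique energy (and thus wavelength). This count does not depend on Z.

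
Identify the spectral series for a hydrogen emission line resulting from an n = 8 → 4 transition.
Brackett series

The spectral series in hydrogen are named based on the final (lower) energy level:
- Lyman series: n_final = 1 (ultraviolet)
- Balmer series: n_final = 2 (visible/near-UV)
- Paschen series: n_final = 3 (infrared)
- Brackett series: n_final = 4 (infrared)
- Pfund series: n_final = 5 (far infrared)

Since this transition ends at n = 4, it belongs to the Brackett series.

For reference, this 8 → 4 line has photon energy
ΔE = 13.6057 eV × (1/4² - 1/8²) = 0.637767188 eV,
corresponding to wavelength λ = hc/ΔE = 1239.84 eV·nm / 0.637767188 eV = 1944.032 nm in the infrared region.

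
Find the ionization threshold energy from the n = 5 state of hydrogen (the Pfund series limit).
0.544 eV

The series limit corresponds to the transition from n = ∞ to n = 5.
This is the highest energy (shortest wavelength) transition in the Pfund series.

E_∞ = 0 eV
E_5 = -13.6057 / 5² = -0.544 eV

Energy at series limit:
ΔE = E_∞ - E_5 = 0 - (-0.544) = 0.544 eV

This energy equals the ionization energy from the n = 5 state of hydrogen.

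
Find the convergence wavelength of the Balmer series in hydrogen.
364.50605 nm

The series limit corresponds to the transition from n = ∞ to n = 2.
This is the highest energy (shortest wavelength) transition in the Balmer series.

E_∞ = 0 eV
E_2 = -13.6057 / 2² = -3.401425000 eV

Energy at series limit:
ΔE = E_∞ - E_2 = 0 - (-3.401425000) = 3.401425000 eV
λ = hc/E = 1239.84 eV·nm / 3.401425000 eV = 364.50605 nm

This energy equals the ionization energy from the n = 2 state of hydrogen.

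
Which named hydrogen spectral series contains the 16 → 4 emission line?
Brackett series

The spectral series in hydrogen are named based on the final (lower) energy level:
- Lyman series: n_final = 1 (ultraviolet)
- Balmer series: n_final = 2 (visible/near-UV)
- Paschen series: n_final = 3 (infrared)
- Brackett series: n_final = 4 (infrared)
- Pfund series: n_final = 5 (far infrared)

Since this transition ends at n = 4, it belongs to the Brackett series.

For reference, this 16 → 4 line has photon energy
ΔE = 13.6057 eV × (1/4² - 1/16²) = 0.79720898438 eV,
corresponding to wavelength λ = hc/ΔE = 1239.84 eV·nm / 0.79720898438 eV = 1555.22582 nm in the infrared region.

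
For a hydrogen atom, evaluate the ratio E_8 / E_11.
1.890625

Using E_n = -13.6057 Z² / n² eV with Z = 1:

E_8 = -13.6057 / 8² = -13.6057 / 64 = -0.21258906250 eV
E_11 = -13.6057 / 11² = -13.6057 / 121 = -0.11244380165 eV

The ratio is:
E_8/E_11 = (-0.21258906250) / (-0.11244380165)
E_8/E_11 = (-13.6057/64) / (-13.6057/121)
E_8/E_11 = 121/64
E_8/E_11 = 1.890625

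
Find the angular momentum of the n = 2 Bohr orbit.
2.109e-34 J·s (or 2ℏ)

In the Bohr model, angular momentum is quantized:
L = nℏ

where ℏ = h/(2π) = 1.05457e-34 J·s

For n = 2:
L = 2 × 1.05457e-34 J·s
L = 2.109e-34 J·s

This can also be written as L = 2ℏ.
The angular momentum is an integer multiple of the reduced Planck constant.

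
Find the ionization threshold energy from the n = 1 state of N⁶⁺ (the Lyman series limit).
666.679300 eV

The series limit corresponds to the transition from n = ∞ to n = 1.
This is the highest energy (shortest wavelength) transition in the Lyman series.

E_∞ = 0 eV
E_1 = -13.6057 × 7² / 1² = -666.679300 eV

Energy at series limit:
ΔE = E_∞ - E_1 = 0 - (-666.679300) = 666.679300 eV

This energy equals the ionization energy from the n = 1 state of N⁶⁺.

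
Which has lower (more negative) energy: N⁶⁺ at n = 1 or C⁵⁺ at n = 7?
N⁶⁺ at n = 1 (E = -666.68 eV)

Using E_n = -13.6057 Z² / n² eV:

N⁶⁺ (Z = 7) at n = 1:
E = -13.6057 × 7² / 1² = -13.6057 × 49 / 1 = -666.67930 eV

C⁵⁺ (Z = 6) at n = 7:
E = -13.6057 × 6² / 7² = -13.6057 × 36 / 49 = -9.99602 eV

Since -666.67930 eV < -9.99602 eV,
N⁶⁺ at n = 1 is more tightly bound (requires more energy to ionize).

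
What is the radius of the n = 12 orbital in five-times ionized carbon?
1.27003 nm (or 12.70025 Å)

The Bohr radius formula is:
r_n = n² a₀ / Z

where a₀ = 0.05291772 nm is the Bohr radius.

For C⁵⁺ (Z = 6) at n = 12:
r_12 = 12² × 0.05291772 nm / 6
r_12 = 144 × 0.05291772 nm / 6
r_12 = 7.620152 nm / 6
r_12 = 1.27003 nm

The electron orbits at approximately 1.27003 nm from the nucleus.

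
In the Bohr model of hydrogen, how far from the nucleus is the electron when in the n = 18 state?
17.1453 nm (or 171.4533 Å)

The Bohr radius formula is:
r_n = n² a₀ / Z

where a₀ = 0.0529177 nm is the Bohr radius.

For H (Z = 1) at n = 18:
r_18 = 18² × 0.0529177 nm / 1
r_18 = 324 × 0.0529177 nm / 1
r_18 = 17.14533 nm / 1
r_18 = 17.1453 nm

The electron orbits at approximately 17.1453 nm from the nucleus.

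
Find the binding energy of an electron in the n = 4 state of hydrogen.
0.850356 eV

The ionization energy is the energy needed to remove the electron completely (n → ∞).

For hydrogen, E_n = -13.6057 eV / n².

At n = 4: E_4 = -13.6057 / 4² = -0.850356250 eV
At n = ∞: E_∞ = 0 eV

Ionization energy = E_∞ - E_4 = 0 - (-0.850356250) = 0.850356250 eV
Ionization energy ≈ 0.850356 eV

This is also called the binding energy of the electron in state n = 4.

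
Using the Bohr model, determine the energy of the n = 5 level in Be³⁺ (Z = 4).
-8.71 eV

For hydrogen-like ions, the energy levels scale with Z²:
E_n = -13.6057 Z² / n² eV

For Be³⁺ (Z = 4) at n = 5:
E_5 = -13.6057 × 4² / 5²
E_5 = -13.6057 × 16 / 25
E_5 = -217.6912 / 25
E_5 = -8.71 eV

The energy is 16 times more negative than hydrogen at the same n due to the stronger nuclear charge.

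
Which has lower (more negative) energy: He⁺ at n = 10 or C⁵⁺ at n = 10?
C⁵⁺ at n = 10 (E = -4.898052 eV)

Using E_n = -13.6057 Z² / n² eV:

He⁺ (Z = 2) at n = 10:
E = -13.6057 × 2² / 10² = -13.6057 × 4 / 100 = -0.544228000 eV

C⁵⁺ (Z = 6) at n = 10:
E = -13.6057 × 6² / 10² = -13.6057 × 36 / 100 = -4.898052000 eV

Since -4.898052000 eV < -0.544228000 eV,
C⁵⁺ at n = 10 is more tightly bound (requires more energy to ionize).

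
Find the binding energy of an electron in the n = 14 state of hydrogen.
0.06942 eV

The ionization energy is the energy needed to remove the electron completely (n → ∞).

For hydrogen, E_n = -13.6057 eV / n².

At n = 14: E_14 = -13.6057 / 14² = -0.06941684 eV
At n = ∞: E_∞ = 0 eV

Ionization energy = E_∞ - E_14 = 0 - (-0.06941684) = 0.06941684 eV
Ionization energy ≈ 0.06942 eV

This is also called the binding energy of the electron in state n = 14.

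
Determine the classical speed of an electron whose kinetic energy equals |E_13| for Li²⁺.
5.0485e+05 m/s (or 0.17% of c)

The binding energy at n = 13 for Li²⁺ is:
E_13 = -13.6057 × 3²/13² = -0.72456391 eV
|E_13| = 0.72456391 eV

Convert to Joules:
KE = 0.72456391 eV × (1.602177 × 10⁻¹⁹ J/eV) = 1.160880e-19 J

Using KE = ½mv²:
v = √(2·KE/m_e)
v = √(2 × 1.160880e-19 J / 9.10938 × 10⁻³¹ kg)
v = 5.0485e+05 m/s

This is approximately 0.17% the speed of light.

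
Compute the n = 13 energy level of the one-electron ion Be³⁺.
-1.288114 eV

For hydrogen-like ions, the energy levels scale with Z²:
E_n = -13.6057 Z² / n² eV

For Be³⁺ (Z = 4) at n = 13:
E_13 = -13.6057 × 4² / 13²
E_13 = -13.6057 × 16 / 169
E_13 = -217.6912 / 169
E_13 = -1.288114 eV

The energy is 16 times more negative than hydrogen at the same n due to the stronger nuclear charge.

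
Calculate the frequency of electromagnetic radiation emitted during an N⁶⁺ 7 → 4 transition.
6.78530e+15 Hz

First, find the transition energy:
E_7 = -13.6057 × 7² / 7² = -13.6057000 eV
E_4 = -13.6057 × 7² / 4² = -41.6674563 eV
|ΔE| = |E_4 - E_7| = 28.0617563 eV

Convert to Joules: E = 28.0617563 eV × (1.602177 × 10⁻¹⁹ J/eV) = 4.4959901e-18 J

Using E = hf:
f = E/h = 4.4959901e-18 J / (6.62607 × 10⁻³⁴ J·s)
f = 6.78530e+15 Hz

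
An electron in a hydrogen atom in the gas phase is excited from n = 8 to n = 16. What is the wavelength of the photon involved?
7776.12912 nm

First, find the transition energy using E_n = -13.6057 / n² eV:
E_8 = -13.6057 / 8² = -0.21258906250 eV
E_16 = -13.6057 / 16² = -0.05314726563 eV

Photon energy: |ΔE| = |E_16 - E_8| = 0.15944179687 eV

Convert to wavelength using E = hc/λ with hc = 1239.84 eV·nm:
λ = hc/E = 1239.84 eV·nm / 0.15944179687 eV
λ = 7776.12912 nm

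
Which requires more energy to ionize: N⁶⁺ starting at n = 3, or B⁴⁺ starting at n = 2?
B⁴⁺ at n = 2 (E = -85.03563 eV)

Using E_n = -13.6057 Z² / n² eV:

N⁶⁺ (Z = 7) at n = 3:
E = -13.6057 × 7² / 3² = -13.6057 × 49 / 9 = -74.07547778 eV

B⁴⁺ (Z = 5) at n = 2:
E = -13.6057 × 5² / 2² = -13.6057 × 25 / 4 = -85.03562500 eV

Since -85.03562500 eV < -74.07547778 eV,
B⁴⁺ at n = 2 is more tightly bound (requires more energy to ionize).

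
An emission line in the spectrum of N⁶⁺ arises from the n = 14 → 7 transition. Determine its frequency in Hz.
2.47e+15 Hz

First, find the transition energy:
E_14 = -13.6057 × 7² / 14² = -3.40142500 eV
E_7 = -13.6057 × 7² / 7² = -13.60570000 eV
|ΔE| = |E_7 - E_14| = 10.20427500 eV

Convert to Joules: E = 10.20427500 eV × (1.602177 × 10⁻¹⁹ J/eV) = 1.6349e-18 J

Using E = hf:
f = E/h = 1.6349e-18 J / (6.62607 × 10⁻³⁴ J·s)
f = 2.47e+15 Hz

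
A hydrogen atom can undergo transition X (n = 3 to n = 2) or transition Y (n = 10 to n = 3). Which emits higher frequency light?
3 → 2

Calculate the energy for each transition:

Transition 3 → 2:
ΔE₁ = |E_2 - E_3| = |-13.6057/2² - (-13.6057/3²)|
ΔE₁ = |-3.401425000 - (-1.511744444)| = 1.889681 eV

Transition 10 → 3:
ΔE₂ = |E_3 - E_10| = |-13.6057/3² - (-13.6057/10²)|
ΔE₂ = |-1.511744444 - (-0.136057000)| = 1.375687 eV

Since 1.889681 eV > 1.375687 eV, the transition 3 → 2 emits the more energetic photon.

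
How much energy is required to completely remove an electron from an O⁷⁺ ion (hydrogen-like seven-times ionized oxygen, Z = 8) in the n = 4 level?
54.422800 eV

The ionization energy is the energy needed to remove the electron completely (n → ∞).

For a hydrogen-like ion with Z = 8, E_n = -13.6057 Z² / n² eV.

At n = 4: E_4 = -13.6057 × 8² / 4² = -54.422800000 eV
At n = ∞: E_∞ = 0 eV

Ionization energy = E_∞ - E_4 = 0 - (-54.422800000) = 54.422800000 eV
Ionization energy ≈ 54.422800 eV

This is also called the binding energy of the electron in state n = 4.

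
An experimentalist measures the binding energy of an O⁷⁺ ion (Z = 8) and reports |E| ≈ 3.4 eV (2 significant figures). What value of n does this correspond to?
n = 16

The exact energy levels follow E_n = -13.6057 Z² / n² eV with Z = 8.

The measured value (-3.4 eV) is reported to only 2 significant figures, so we must test candidate n values and see which one matches to that precision.

Candidate energies:
  n = 14:  E = -13.6057 × 8² / 14² = -4.44268 eV
  n = 15:  E = -13.6057 × 8² / 15² = -3.87007 eV
  n = 16:  E = -13.6057 × 8² / 16² = -3.40143 eV  ← matches
  n = 17:  E = -13.6057 × 8² / 17² = -3.01303 eV
  n = 18:  E = -13.6057 × 8² / 18² = -2.68755 eV

Checking against the measurement of -3.4 eV (2 sig figs), only n = 16 agrees:
E_16 = -3.40143 eV, which rounds to -3.4 eV ✓

Therefore n = 16.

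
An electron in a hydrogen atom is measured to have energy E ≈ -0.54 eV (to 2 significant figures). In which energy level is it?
n = 5

The exact energy levels follow E_n = -13.6057 eV / n².

The measured value (-0.54 eV) is reported to only 2 significant figures, so we must test candidate n values and see which one matches to that precision.

Candidate energies:
  n = 3:  E = -13.6057/3² = -1.51174 eV
  n = 4:  E = -13.6057/4² = -0.85036 eV
  n = 5:  E = -13.6057/5² = -0.54423 eV  ← matches
  n = 6:  E = -13.6057/6² = -0.37794 eV
  n = 7:  E = -13.6057/7² = -0.27767 eV

Checking against the measurement of -0.54 eV (2 sig figs), only n = 5 agrees:
E_5 = -0.54423 eV, which rounds to -0.54 eV ✓

Therefore n = 5.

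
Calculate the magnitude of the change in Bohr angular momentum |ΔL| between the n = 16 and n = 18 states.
2.1091e-34 J·s (or 2ℏ)

In the Bohr model, L_n = nℏ where ℏ = 1.054572e-34 J·s.

L_18 = 18ℏ = 1.898230e-33 J·s
L_16 = 16ℏ = 1.687315e-33 J·s

ΔL = L_18 - L_16 = (18 - 16)ℏ = 2ℏ
ΔL = 2 × 1.054572e-34 J·s = 2.1091e-34 J·s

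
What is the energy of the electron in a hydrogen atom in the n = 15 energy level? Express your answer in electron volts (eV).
-0.0605 eV

The energy levels of a hydrogen-like atom are given by:
E_n = -13.6057 eV / n²

For n = 15:
E_15 = -13.6057 eV / 15²
E_15 = -13.6057 eV / 225
E_15 = -0.0605 eV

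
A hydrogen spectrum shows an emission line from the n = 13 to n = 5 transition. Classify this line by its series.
Pfund series

The spectral series in hydrogen are named based on the final (lower) energy level:
- Lyman series: n_final = 1 (ultraviolet)
- Balmer series: n_final = 2 (visible/near-UV)
- Paschen series: n_final = 3 (infrared)
- Brackett series: n_final = 4 (infrared)
- Pfund series: n_final = 5 (far infrared)

Since this transition ends at n = 5, it belongs to the Pfund series.

For reference, this 13 → 5 line has photon energy
ΔE = 13.6057 eV × (1/5² - 1/13²) = 0.4637208994 eV,
corresponding to wavelength λ = hc/ΔE = 1239.84 eV·nm / 0.4637208994 eV = 2673.6772 nm in the far infrared region.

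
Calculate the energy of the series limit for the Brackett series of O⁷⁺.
54.423 eV

The series limit corresponds to the transition from n = ∞ to n = 4.
This is the highest energy (shortest wavelength) transition in the Brackett series.

E_∞ = 0 eV
E_4 = -13.6057 × 8² / 4² = -54.423 eV

Energy at series limit:
ΔE = E_∞ - E_4 = 0 - (-54.423) = 54.423 eV

This energy equals the ionization energy from the n = 4 state of O⁷⁺.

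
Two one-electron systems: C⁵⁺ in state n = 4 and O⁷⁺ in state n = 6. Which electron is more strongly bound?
C⁵⁺ at n = 4 (E = -30.6128 eV)

Using E_n = -13.6057 Z² / n² eV:

C⁵⁺ (Z = 6) at n = 4:
E = -13.6057 × 6² / 4² = -13.6057 × 36 / 16 = -30.6128250 eV

O⁷⁺ (Z = 8) at n = 6:
E = -13.6057 × 8² / 6² = -13.6057 × 64 / 36 = -24.1879111 eV

Since -30.6128250 eV < -24.1879111 eV,
C⁵⁺ at n = 4 is more tightly bound (requires more energy to ionize).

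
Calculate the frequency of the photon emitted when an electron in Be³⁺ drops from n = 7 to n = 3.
4.77e+15 Hz

First, find the transition energy:
E_7 = -13.6057 × 4² / 7² = -4.4427 eV
E_3 = -13.6057 × 4² / 3² = -24.1879 eV
|ΔE| = |E_3 - E_7| = 19.7452 eV

Convert to Joules: E = 19.7452 eV × (1.602177 × 10⁻¹⁹ J/eV) = 3.1635e-18 J

Using E = hf:
f = E/h = 3.1635e-18 J / (6.62607 × 10⁻³⁴ J·s)
f = 4.77e+15 Hz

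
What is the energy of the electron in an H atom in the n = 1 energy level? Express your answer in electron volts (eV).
-13.6057 eV

The energy levels of a hydrogen-like atom are given by:
E_n = -13.6057 eV / n²

For n = 1:
E_1 = -13.6057 eV / 1²
E_1 = -13.6057 eV / 1
E_1 = -13.6057 eV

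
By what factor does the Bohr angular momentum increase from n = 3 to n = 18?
6.00000

In the Bohr model, L_n = nℏ, so the ratio is purely the ratio of quantum numbers:

L_18/L_3 = 18ℏ / 3ℏ = 18/3 = 6.00000

The angular momentum scales linearly with n.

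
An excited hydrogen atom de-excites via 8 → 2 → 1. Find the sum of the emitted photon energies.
13.39 eV

The energy levels of hydrogen are E_n = -13.6057 / n² eV.

First transition (8 → 2):
ΔE₁ = |E_2 - E_8|
ΔE₁ = |-3.40142500 - (-0.21258906)| = 3.18884 eV

Second transition (2 → 1):
ΔE₂ = |E_1 - E_2|
ΔE₂ = |-13.60570000 - (-3.40142500)| = 10.20428 eV

Total energy released:
E_total = ΔE₁ + ΔE₂ = 3.18884 + 10.20428 = 13.39 eV

Note: This equals the direct transition 8 → 1: 13.39 eV ✓
Energy is conserved regardless of the path taken.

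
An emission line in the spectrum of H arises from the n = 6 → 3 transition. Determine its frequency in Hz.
2.74e+14 Hz

First, find the transition energy:
E_6 = -13.6057 / 6² = -0.37793611 eV
E_3 = -13.6057 / 3² = -1.51174444 eV
|ΔE| = |E_3 - E_6| = 1.13380833 eV

Convert to Joules: E = 1.13380833 eV × (1.602177 × 10⁻¹⁹ J/eV) = 1.8166e-19 J

Using E = hf:
f = E/h = 1.8166e-19 J / (6.62607 × 10⁻³⁴ J·s)
f = 2.74e+14 Hz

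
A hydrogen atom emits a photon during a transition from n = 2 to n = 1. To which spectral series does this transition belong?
Lyman series

The spectral series in hydrogen are named based on the final (lower) energy level:
- Lyman series: n_final = 1 (ultraviolet)
- Balmer series: n_final = 2 (visible/near-UV)
- Paschen series: n_final = 3 (infrared)
- Brackett series: n_final = 4 (infrared)
- Pfund series: n_final = 5 (far infrared)

Since this transition ends at n = 1, it belongs to the Lyman series.

For reference, this 2 → 1 line has photon energy
ΔE = 13.6057 eV × (1/1² - 1/2²) = 10.204275 eV,
corresponding to wavelength λ = hc/ΔE = 1239.84 eV·nm / 10.204275 eV = 121.502 nm in the ultraviolet region.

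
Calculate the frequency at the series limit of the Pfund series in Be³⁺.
2.1055e+15 Hz

The series limit corresponds to the transition from n = ∞ to n = 5.
This is the highest energy (shortest wavelength) transition in the Pfund series.

E_∞ = 0 eV
E_5 = -13.6057 × 4² / 5² = -8.7076480 eV

Energy at series limit:
ΔE = E_∞ - E_5 = 0 - (-8.7076480) = 8.7076480 eV
E = 8.7076480 eV × (1.602177 × 10⁻¹⁹ J/eV) = 1.395119e-18 J
f = E/h = 1.395119e-18 J / (6.62607 × 10⁻³⁴ J·s) = 2.1055e+15 Hz

This energy equals the ionization energy from the n = 5 state of Be³⁺.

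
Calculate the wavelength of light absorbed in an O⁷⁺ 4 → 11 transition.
26.253115 nm

First, find the transition energy using E_n = -13.6057 Z² / n² eV:
E_4 = -13.6057 × 8² / 4² = -54.42280000 eV
E_11 = -13.6057 × 8² / 11² = -7.19640331 eV

Photon energy: |ΔE| = |E_11 - E_4| = 47.22639669 eV

Convert to wavelength using E = hc/λ with hc = 1239.84 eV·nm:
λ = hc/E = 1239.84 eV·nm / 47.22639669 eV
λ = 26.253115 nm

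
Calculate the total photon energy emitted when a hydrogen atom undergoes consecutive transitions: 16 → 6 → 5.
0.491081 eV

The energy levels of hydrogen are E_n = -13.6057 / n² eV.

First transition (16 → 6):
ΔE₁ = |E_6 - E_16|
ΔE₁ = |-0.377936111111 - (-0.053147265625)| = 0.324788845 eV

Second transition (6 → 5):
ΔE₂ = |E_5 - E_6|
ΔE₂ = |-0.544228000000 - (-0.377936111111)| = 0.166291889 eV

Total energy released:
E_total = ΔE₁ + ΔE₂ = 0.324788845 + 0.166291889 = 0.491081 eV

Note: This equals the direct transition 16 → 5: 0.491081 eV ✓
Energy is conserved regardless of the path taken.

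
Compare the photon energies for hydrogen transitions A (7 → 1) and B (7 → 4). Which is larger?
7 → 1

Calculate the energy for each transition:

Transition 7 → 1:
ΔE₁ = |E_1 - E_7| = |-13.6057/1² - (-13.6057/7²)|
ΔE₁ = |-13.6057000000 - (-0.2776673469)| = 13.3280327 eV

Transition 7 → 4:
ΔE₂ = |E_4 - E_7| = |-13.6057/4² - (-13.6057/7²)|
ΔE₂ = |-0.8503562500 - (-0.2776673469)| = 0.5726889 eV

Since 13.3280327 eV > 0.5726889 eV, the transition 7 → 1 emits the more energetic photon.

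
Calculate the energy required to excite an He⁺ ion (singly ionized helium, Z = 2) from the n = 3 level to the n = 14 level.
5.7693 eV

The energy levels of a hydrogen-like atom are E_n = -13.6057 Z² eV / n².

Energy at n = 3: E_3 = -13.6057 × 2² / 3² = -6.0469778 eV
Energy at n = 14: E_14 = -13.6057 × 2² / 14² = -0.2776673 eV

The excitation energy is the difference:
ΔE = E_14 - E_3
ΔE = -0.2776673 - (-6.0469778)
ΔE = 5.7693 eV

Since this is positive, energy must be absorbed (photon absorption).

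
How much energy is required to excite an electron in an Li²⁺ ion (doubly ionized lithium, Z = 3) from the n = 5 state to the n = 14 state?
4.27 eV

The energy levels of a hydrogen-like atom are E_n = -13.6057 Z² eV / n².

Energy at n = 5: E_5 = -13.6057 × 3² / 5² = -4.89805 eV
Energy at n = 14: E_14 = -13.6057 × 3² / 14² = -0.62475 eV

The excitation energy is the difference:
ΔE = E_14 - E_5
ΔE = -0.62475 - (-4.89805)
ΔE = 4.27 eV

Since this is positive, energy must be absorbed (photon absorption).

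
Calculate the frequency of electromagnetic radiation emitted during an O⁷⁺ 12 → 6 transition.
4.3865e+15 Hz

First, find the transition energy:
E_12 = -13.6057 × 8² / 12² = -6.046978 eV
E_6 = -13.6057 × 8² / 6² = -24.187911 eV
|ΔE| = |E_6 - E_12| = 18.140933 eV

Convert to Joules: E = 18.140933 eV × (1.602177 × 10⁻¹⁹ J/eV) = 2.906499e-18 J

Using E = hf:
f = E/h = 2.906499e-18 J / (6.62607 × 10⁻³⁴ J·s)
f = 4.3865e+15 Hz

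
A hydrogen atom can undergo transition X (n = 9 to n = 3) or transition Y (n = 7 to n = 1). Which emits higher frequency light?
7 → 1

Calculate the energy for each transition:

Transition 9 → 3:
ΔE₁ = |E_3 - E_9| = |-13.6057/3² - (-13.6057/9²)|
ΔE₁ = |-1.5117444444 - (-0.1679716049)| = 1.3437728 eV

Transition 7 → 1:
ΔE₂ = |E_1 - E_7| = |-13.6057/1² - (-13.6057/7²)|
ΔE₂ = |-13.6057000000 - (-0.2776673469)| = 13.3280327 eV

Since 13.3280327 eV > 1.3437728 eV, the transition 7 → 1 emits the more energetic photon.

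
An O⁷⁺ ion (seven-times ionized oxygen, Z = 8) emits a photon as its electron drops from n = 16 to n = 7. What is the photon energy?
14.36929 eV

The energy levels are E_n = -13.6057 Z² eV / n².

Energy at n = 16: E_16 = -13.6057 × 8² / 16² = -3.40142500 eV
Energy at n = 7: E_7 = -13.6057 × 8² / 7² = -17.77071020 eV

For emission (electron falling to lower state), the photon energy is:
E_photon = E_16 - E_7 = |-3.40142500 - (-17.77071020)|
E_photon = 14.36929 eV

This energy is carried away by the emitted photon.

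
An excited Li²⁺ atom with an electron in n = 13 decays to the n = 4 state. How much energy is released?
6.92864 eV

The energy levels are E_n = -13.6057 Z² eV / n².

Energy at n = 13: E_13 = -13.6057 × 3² / 13² = -0.72456391 eV
Energy at n = 4: E_4 = -13.6057 × 3² / 4² = -7.65320625 eV

For emission (electron falling to lower state), the photon energy is:
E_photon = E_13 - E_4 = |-0.72456391 - (-7.65320625)|
E_photon = 6.92864 eV

This energy is carried away by the emitted photon.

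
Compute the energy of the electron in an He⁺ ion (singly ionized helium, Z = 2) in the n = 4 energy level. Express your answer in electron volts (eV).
-3.4014 eV

The energy levels of a hydrogen-like atom are given by:
E_n = -13.6057 Z² / n² eV  (with Z = 2 for He⁺)

For n = 4:
E_4 = -13.6057 × 2² / 4²
E_4 = -13.6057 × 4 / 16
E_4 = -3.4014 eV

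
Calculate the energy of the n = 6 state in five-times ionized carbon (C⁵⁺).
-13.605700 eV

For hydrogen-like ions, the energy levels scale with Z²:
E_n = -13.6057 Z² / n² eV

For C⁵⁺ (Z = 6) at n = 6:
E_6 = -13.6057 × 6² / 6²
E_6 = -13.6057 × 36 / 36
E_6 = -489.8052 / 36
E_6 = -13.605700 eV

The energy is 36 times more negative than hydrogen at the same n due to the stronger nuclear charge.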